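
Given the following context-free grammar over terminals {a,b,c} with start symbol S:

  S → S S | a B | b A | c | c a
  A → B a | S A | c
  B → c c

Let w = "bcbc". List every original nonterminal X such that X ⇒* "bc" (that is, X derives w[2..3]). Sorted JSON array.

CNF form of G:
  S -> S S | T0 B | T1 T0 | T2 A | c
  A -> B T0 | S A | c
  B -> T1 T1
  T0 -> a
  T1 -> c
  T2 -> b

CYK table (by increasing span) — only the sub-triangle for w[2..3]:
  cell(2,2) b: {T2}  orig:{}
  cell(3,3) c: {A,S,T1}  orig:{A,S}
  cell(2,3) bc: {S}

Original NTs in T[2,3] deriving "bc": ["S"]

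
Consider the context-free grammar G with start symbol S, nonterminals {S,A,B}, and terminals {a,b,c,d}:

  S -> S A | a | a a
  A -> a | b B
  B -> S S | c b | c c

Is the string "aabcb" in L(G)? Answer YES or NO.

CNF form of G:
  S -> S A | T2 T2 | a
  A -> T0 B | a
  B -> S S | T1 T0 | T1 T1
  T0 -> b
  T1 -> c
  T2 -> a

Fill CYK table bottom-up:
  T[0,0] 'a' = {A,S,T2}  orig:{A,S}
  T[1,1] 'a' = {A,S,T2}  orig:{A,S}
  T[2,2] 'b' = {T0}  orig:{}
  T[3,3] 'c' = {T1}  orig:{}
  T[4,4] 'b' = {T0}  orig:{}
  T[0,1] 'aa' = {B,S}
  T[1,2] 'ab' = ∅
  T[2,3] 'bc' = ∅
  T[3,4] 'cb' = {B}
  T[0,2] 'aab' = ∅
  T[1,3] 'abc' = ∅
  T[2,4] 'bcb' = {A}
  T[0,3] 'aabc' = ∅
  T[1,4] 'abcb' = {S}
  T[0,4] 'aabcb' = {B,S}

S ∈ T[0,4] ⇒ YES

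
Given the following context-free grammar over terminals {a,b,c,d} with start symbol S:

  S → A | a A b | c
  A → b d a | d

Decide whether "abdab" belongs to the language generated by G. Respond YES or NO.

CNF form of G:
  S -> T0 X5 | T2 X4 | c | d
  A -> T0 X3 | d
  T0 -> b
  T1 -> d
  T2 -> a
  X3 -> T1 T2
  X4 -> A T0
  X5 -> T1 T2

CYK table (by increasing span):
  [0..0]={T2}  "a"  orig:{}
  [1..1]={T0}  "b"  orig:{}
  [2..2]={A,S,T1}  "d"  orig:{A,S}
  [3..3]={T2}  "a"  orig:{}
  [4..4]={T0}  "b"  orig:{}
  [0..1]=∅  "ab"
  [1..2]=∅  "bd"
  [2..3]={X3,X5}  "da"  orig:{}
  [3..4]=∅  "ab"
  [0..2]=∅  "abd"
  [1..3]={A,S}  "bda"
  [2..4]=∅  "dab"
  [0..3]=∅  "abda"
  [1..4]={X4}  "bdab"  orig:{}
  [0..4]={S}  "abdab"

S ∈ T[0,4] ⇒ YES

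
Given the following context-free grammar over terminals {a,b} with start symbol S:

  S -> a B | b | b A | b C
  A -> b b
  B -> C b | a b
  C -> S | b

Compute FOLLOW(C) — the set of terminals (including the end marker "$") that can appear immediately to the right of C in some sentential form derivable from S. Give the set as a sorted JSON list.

FIRST iteration:
[1]
  A via A→b b: +{b}
  B via B→a b: +{a}
  C via C→b: +{b}
  S via S→a B: +{a}
  S via S→b: +{b}
  FIRST[S]={a,b}  FIRST[A]={b}  FIRST[B]={a}  FIRST[C]={b}
[2]
  B via B→C b: +{b}
  C via C→S: +{a}
  FIRST[S]={a,b}  FIRST[A]={b}  FIRST[B]={a,b}  FIRST[C]={a,b}
[3] (stable)
  FIRST[S]={a,b}  FIRST[A]={b}  FIRST[B]={a,b}  FIRST[C]={a,b}

FOLLOW sets:
initialize: $ ∈ FOLLOW(S)
pass 1:
  B→C b: FOLLOW(C) ⊇ FIRST(b) = {b}; new: +{b}
  C→S: FOLLOW(S) ⊇ FOLLOW(C) ⊇ {b}; new: +{b}
  S→a B: FOLLOW(B) ⊇ FOLLOW(S) ⊇ {$,b}; new: +{$,b}
  S→b A: FOLLOW(A) ⊇ FOLLOW(S) ⊇ {$,b}; new: +{$,b}
  S→b C: FOLLOW(C) ⊇ FOLLOW(S) ⊇ {$,b}; new: +{$}
  FOLLOW(S)={$,b}  FOLLOW(A)={$,b}  FOLLOW(B)={$,b}  FOLLOW(C)={$,b}
pass 2: (stable)
  FOLLOW(S)={$,b}  FOLLOW(A)={$,b}  FOLLOW(B)={$,b}  FOLLOW(C)={$,b}

FOLLOW(C) = ["$", "b"]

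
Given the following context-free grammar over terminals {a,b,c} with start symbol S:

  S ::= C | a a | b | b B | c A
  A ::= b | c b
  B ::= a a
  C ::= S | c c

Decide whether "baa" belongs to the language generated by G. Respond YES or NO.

Convert to CNF:
  S -> T0 A | T0 T0 | T1 B | T2 T2 | b
  A -> T0 T1 | b
  B -> T2 T2
  C -> T0 A | T0 T0 | T1 B | T2 T2 | b
  T0 -> c
  T1 -> b
  T2 -> a

CYK fill:
  [0..0]={A,C,S,T1}  "b"  orig:{A,C,S}
  [1..1]={T2}  "a"  orig:{}
  [2..2]={T2}  "a"  orig:{}
  [0..1]=∅  "ba"
  [1..2]={B,C,S}  "aa"
  [0..2]={C,S}  "baa"

S ∈ T[0,2] ⇒ YES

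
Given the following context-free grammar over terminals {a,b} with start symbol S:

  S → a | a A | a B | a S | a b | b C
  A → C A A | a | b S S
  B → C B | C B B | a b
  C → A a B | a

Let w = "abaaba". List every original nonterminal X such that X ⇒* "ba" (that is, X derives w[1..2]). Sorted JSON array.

Convert to CNF:
  S -> T0 C | T1 A | T1 B | T1 S | T1 T0 | a
  A -> C X2 | T0 X3 | a
  B -> C B | C X4 | T1 T0
  C -> A X5 | a
  T0 -> b
  T1 -> a
  X2 -> A A
  X3 -> S S
  X4 -> B B
  X5 -> T1 B

CYK table (by increasing span) (cells [i..j] with 1 ≤ i ≤ j ≤ 2 only):
  cell(1,1) b: {T0}  orig:{}
  cell(2,2) a: {A,C,S,T1}  orig:{A,C,S}
  cell(1,2) ba: {S}

Original NTs in T[1,2] deriving "ba": ["S"]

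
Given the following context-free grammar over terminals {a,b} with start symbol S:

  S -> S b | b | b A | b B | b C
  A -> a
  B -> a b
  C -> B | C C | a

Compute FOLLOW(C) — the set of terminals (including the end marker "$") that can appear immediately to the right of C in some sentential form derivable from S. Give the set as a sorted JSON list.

FIRST sets, iterate to fixpoint:
[1]
  A via A→a: +{a}
  B via B→a b: +{a}
  C via C→B: +{a}
  S via S→b: +{b}
  S: {b}  A: {a}  B: {a}  C: {a}
[2] (no change)
  S: {b}  A: {a}  B: {a}  C: {a}

FOLLOW iteration:
initialize: $ ∈ FOLLOW(S)
iter 1:
  C→C C: FOLLOW(C) ⊇ FIRST(C) = {a}; new: +{a}
  S→S b: FOLLOW(S) ⊇ FIRST(b) = {b}; new: +{b}
  S→b A: FOLLOW(A) ⊇ FOLLOW(S) ⊇ {$,b}; new: +{$,b}
  S→b B: FOLLOW(B) ⊇ FOLLOW(S) ⊇ {$,b}; new: +{$,b}
  S→b C: FOLLOW(C) ⊇ FOLLOW(S) ⊇ {$,b}; new: +{$,b}
  S: {$,b}  A: {$,b}  B: {$,b}  C: {$,a,b}
iter 2:
  C→B: FOLLOW(B) ⊇ FOLLOW(C) ⊇ {$,a,b}; new: +{a}
  S: {$,b}  A: {$,b}  B: {$,a,b}  C: {$,a,b}
iter 3: (stable)
  S: {$,b}  A: {$,b}  B: {$,a,b}  C: {$,a,b}

FOLLOW(C) = ["$", "a", "b"]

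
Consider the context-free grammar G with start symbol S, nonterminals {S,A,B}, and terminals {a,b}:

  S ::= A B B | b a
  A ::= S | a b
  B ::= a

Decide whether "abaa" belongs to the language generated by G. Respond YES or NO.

CNF form of G:
  S -> A X3 | T1 T0
  A -> A X2 | T0 T1 | T1 T0
  B -> a
  T0 -> a
  T1 -> b
  X2 -> B B
  X3 -> B B

Fill CYK table bottom-up:
  cell(0,0) a: {B,T0}  orig:{B}
  cell(1,1) b: {T1}  orig:{}
  cell(2,2) a: {B,T0}  orig:{B}
  cell(3,3) a: {B,T0}  orig:{B}
  cell(0,1) ab: {A}
  cell(1,2) ba: {A,S}
  cell(2,3) aa: {X2,X3}  orig:{}
  cell(0,2) aba: ∅
  cell(1,3) baa: ∅
  cell(0,3) abaa: {A,S}

S ∈ T[0,3] ⇒ YES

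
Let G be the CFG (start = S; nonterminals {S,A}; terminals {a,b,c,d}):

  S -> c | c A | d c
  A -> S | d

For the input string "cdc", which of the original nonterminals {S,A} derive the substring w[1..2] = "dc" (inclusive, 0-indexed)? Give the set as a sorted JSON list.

Convert to CNF:
  S -> T0 A | T1 T0 | c
  A -> T0 A | T1 T0 | c | d
  T0 -> c
  T1 -> d

CYK table (by increasing span) — only the sub-triangle for w[1..2]:
  T[1,1] 'd' = {A,T1}  orig:{A}
  T[2,2] 'c' = {A,S,T0}  orig:{A,S}
  T[1,2] 'dc' = {A,S}

Original NTs in T[1,2] deriving "dc": ["A", "S"]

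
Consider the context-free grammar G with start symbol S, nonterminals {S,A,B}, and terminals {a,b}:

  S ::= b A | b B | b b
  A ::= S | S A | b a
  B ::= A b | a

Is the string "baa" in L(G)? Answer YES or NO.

Convert to CNF:
  S -> T0 A | T0 B | T0 T0
  A -> S A | T0 A | T0 B | T0 T0 | T0 T1
  B -> A T0 | a
  T0 -> b
  T1 -> a

Fill CYK table bottom-up:
  T[0,0] 'b' = {T0}  orig:{}
  T[1,1] 'a' = {B,T1}  orig:{B}
  T[2,2] 'a' = {B,T1}  orig:{B}
  T[0,1] 'ba' = {A,S}
  T[1,2] 'aa' = ∅
  T[0,2] 'baa' = ∅

S ∉ T[0,2] ⇒ NO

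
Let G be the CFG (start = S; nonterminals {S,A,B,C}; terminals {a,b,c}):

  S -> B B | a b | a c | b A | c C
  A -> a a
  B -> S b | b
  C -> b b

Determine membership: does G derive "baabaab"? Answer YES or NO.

CNF form of G:
  S -> B B | T0 T1 | T0 T2 | T1 A | T2 C
  A -> T0 T0
  B -> S T1 | b
  C -> T1 T1
  T0 -> a
  T1 -> b
  T2 -> c

CYK fill:
  [0..0]={B,T1}  "b"  orig:{B}
  [1..1]={T0}  "a"  orig:{}
  [2..2]={T0}  "a"  orig:{}
  [3..3]={B,T1}  "b"  orig:{B}
  [4..4]={T0}  "a"  orig:{}
  [5..5]={T0}  "a"  orig:{}
  [6..6]={B,T1}  "b"  orig:{B}
  [0..1]=∅  "ba"
  [1..2]={A}  "aa"
  [2..3]={S}  "ab"
  [3..4]=∅  "ba"
  [4..5]={A}  "aa"
  [5..6]={S}  "ab"
  [0..2]={S}  "baa"
  [1..3]=∅  "aab"
  [2..4]=∅  "aba"
  [3..5]={S}  "baa"
  [4..6]=∅  "aab"
  [0..3]={B}  "baab"
  [1..4]=∅  "aaba"
  [2..5]=∅  "abaa"
  [3..6]={B}  "baab"
  [0..4]=∅  "baaba"
  [1..5]=∅  "aabaa"
  [2..6]=∅  "abaab"
  [0..5]=∅  "baabaa"
  [1..6]=∅  "aabaab"
  [0..6]=∅  "baabaab"

S ∉ T[0,6] ⇒ NO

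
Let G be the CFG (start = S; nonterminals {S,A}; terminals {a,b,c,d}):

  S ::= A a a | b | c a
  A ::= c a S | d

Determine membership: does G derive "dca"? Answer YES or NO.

Convert to CNF:
  S -> A X3 | T0 T1 | b
  A -> T0 X2 | d
  T0 -> c
  T1 -> a
  X2 -> T1 S
  X3 -> T1 T1

CYK table (by increasing span):
  [0..0]={A}  "d"
  [1..1]={T0}  "c"  orig:{}
  [2..2]={T1}  "a"  orig:{}
  [0..1]=∅  "dc"
  [1..2]={S}  "ca"
  [0..2]=∅  "dca"

S ∉ T[0,2] ⇒ NO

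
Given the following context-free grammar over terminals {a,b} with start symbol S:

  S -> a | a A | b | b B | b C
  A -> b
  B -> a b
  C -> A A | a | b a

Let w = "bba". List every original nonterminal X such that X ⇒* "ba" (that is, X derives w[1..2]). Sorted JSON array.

CNF form of G:
  S -> T0 A | T1 B | T1 C | a | b
  A -> b
  B -> T0 T1
  C -> A A | T1 T0 | a
  T0 -> a
  T1 -> b

CYK fill — only the sub-triangle for w[1..2]:
  cell(1,1) b: {A,S,T1}  orig:{A,S}
  cell(2,2) a: {C,S,T0}  orig:{C,S}
  cell(1,2) ba: {C,S}

Original NTs in T[1,2] deriving "ba": ["C", "S"]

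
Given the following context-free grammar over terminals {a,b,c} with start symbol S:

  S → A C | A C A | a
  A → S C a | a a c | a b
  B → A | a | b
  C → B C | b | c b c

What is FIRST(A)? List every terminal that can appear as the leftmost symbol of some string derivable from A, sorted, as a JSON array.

Compute FIRST by fixpoint:
[1]
  A via A→a a c: +{a}
  B via B→A: +{a}
  B via B→b: +{b}
  C via C→B C: +{a,b}
  C via C→c b c: +{c}
  S via S→A C: +{a}
  S: {a}  A: {a}  B: {a,b}  C: {a,b,c}
[2] (stable)
  S: {a}  A: {a}  B: {a,b}  C: {a,b,c}

FIRST(A) = ["a"]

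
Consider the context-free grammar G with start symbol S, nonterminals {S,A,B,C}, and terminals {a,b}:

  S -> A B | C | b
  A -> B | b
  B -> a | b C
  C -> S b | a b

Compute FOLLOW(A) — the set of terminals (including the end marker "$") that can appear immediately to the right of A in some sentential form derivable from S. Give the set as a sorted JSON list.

Compute FIRST by fixpoint:
[1]
  A via A→b: +{b}
  B via B→a: +{a}
  B via B→b C: +{b}
  C via C→a b: +{a}
  S via S→A B: +{b}
  S via S→C: +{a}
  S: {a,b}  A: {b}  B: {a,b}  C: {a}
[2]
  A via A→B: +{a}
  C via C→S b: +{b}
  S: {a,b}  A: {a,b}  B: {a,b}  C: {a,b}
[3] — fixpoint
  S: {a,b}  A: {a,b}  B: {a,b}  C: {a,b}

FOLLOW iteration:
seed FOLLOW(S) with $
round 1:
  C→S b: FOLLOW(S) ⊇ FIRST(b) = {b}; new: +{b}
  S→A B: FOLLOW(A) ⊇ FIRST(B) = {a,b}; new: +{a,b}
  S→A B: FOLLOW(B) ⊇ FOLLOW(S) ⊇ {$,b}; new: +{$,b}
  S→C: FOLLOW(C) ⊇ FOLLOW(S) ⊇ {$,b}; new: +{$,b}
  FOLLOW[S]={$,b}  FOLLOW[A]={a,b}  FOLLOW[B]={$,b}  FOLLOW[C]={$,b}
round 2:
  A→B: FOLLOW(B) ⊇ FOLLOW(A) ⊇ {a,b}; new: +{a}
  B→b C: FOLLOW(C) ⊇ FOLLOW(B) ⊇ {$,a,b}; new: +{a}
  FOLLOW[S]={$,b}  FOLLOW[A]={a,b}  FOLLOW[B]={$,a,b}  FOLLOW[C]={$,a,b}
round 3: done
  FOLLOW[S]={$,b}  FOLLOW[A]={a,b}  FOLLOW[B]={$,a,b}  FOLLOW[C]={$,a,b}

FOLLOW(A) = ["a", "b"]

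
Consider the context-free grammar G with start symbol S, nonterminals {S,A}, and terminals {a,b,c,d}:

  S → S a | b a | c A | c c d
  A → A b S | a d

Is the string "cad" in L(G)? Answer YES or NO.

CNF form of G:
  S -> S T1 | T0 T1 | T3 A | T3 X5
  A -> A X4 | T1 T2
  T0 -> b
  T1 -> a
  T2 -> d
  T3 -> c
  X4 -> T0 S
  X5 -> T3 T2

Fill CYK table bottom-up:
  [0..0]={T3}  "c"  orig:{}
  [1..1]={T1}  "a"  orig:{}
  [2..2]={T2}  "d"  orig:{}
  [0..1]=∅  "ca"
  [1..2]={A}  "ad"
  [0..2]={S}  "cad"

S ∈ T[0,2] ⇒ YES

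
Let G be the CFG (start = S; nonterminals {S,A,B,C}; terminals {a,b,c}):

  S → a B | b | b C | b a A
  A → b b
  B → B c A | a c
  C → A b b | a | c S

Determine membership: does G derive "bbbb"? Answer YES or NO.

CNF form of G:
  S -> T0 C | T0 X5 | T2 B | b
  A -> T0 T0
  B -> B X3 | T2 T1
  C -> A X4 | T1 S | a
  T0 -> b
  T1 -> c
  T2 -> a
  X3 -> T1 A
  X4 -> T0 T0
  X5 -> T2 A

Fill CYK table bottom-up:
  cell(0,0) b: {S,T0}  orig:{S}
  cell(1,1) b: {S,T0}  orig:{S}
  cell(2,2) b: {S,T0}  orig:{S}
  cell(3,3) b: {S,T0}  orig:{S}
  cell(0,1) bb: {A,X4}  orig:{A}
  cell(1,2) bb: {A,X4}  orig:{A}
  cell(2,3) bb: {A,X4}  orig:{A}
  cell(0,2) bbb: ∅
  cell(1,3) bbb: ∅
  cell(0,3) bbbb: {C}

S ∉ T[0,3] ⇒ NO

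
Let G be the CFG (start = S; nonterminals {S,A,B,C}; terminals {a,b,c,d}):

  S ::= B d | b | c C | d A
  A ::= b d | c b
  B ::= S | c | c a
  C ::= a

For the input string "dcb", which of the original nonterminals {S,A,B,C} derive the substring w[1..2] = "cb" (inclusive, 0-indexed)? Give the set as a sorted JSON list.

CNF form of G:
  S -> B T1 | T1 A | T2 C | b
  A -> T0 T1 | T2 T0
  B -> B T1 | T1 A | T2 C | T2 T3 | b | c
  C -> a
  T0 -> b
  T1 -> d
  T2 -> c
  T3 -> a

CYK fill, restricted to cells inside w[1..2]:
  [1..1]={B,T2}  "c"  orig:{B}
  [2..2]={B,S,T0}  "b"  orig:{B,S}
  [1..2]={A}  "cb"

Original NTs in T[1,2] deriving "cb": ["A"]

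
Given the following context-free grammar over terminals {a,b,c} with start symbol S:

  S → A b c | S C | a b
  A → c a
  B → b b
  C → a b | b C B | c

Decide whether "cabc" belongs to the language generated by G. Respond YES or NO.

CNF form of G:
  S -> A X4 | S C | T1 T2
  A -> T0 T1
  B -> T2 T2
  C -> T1 T2 | T2 X3 | c
  T0 -> c
  T1 -> a
  T2 -> b
  X3 -> C B
  X4 -> T2 T0

Fill CYK table bottom-up:
  [0..0]={C,T0}  "c"  orig:{C}
  [1..1]={T1}  "a"  orig:{}
  [2..2]={T2}  "b"  orig:{}
  [3..3]={C,T0}  "c"  orig:{C}
  [0..1]={A}  "ca"
  [1..2]={C,S}  "ab"
  [2..3]={X4}  "bc"  orig:{}
  [0..2]=∅  "cab"
  [1..3]={S}  "abc"
  [0..3]={S}  "cabc"

S ∈ T[0,3] ⇒ YES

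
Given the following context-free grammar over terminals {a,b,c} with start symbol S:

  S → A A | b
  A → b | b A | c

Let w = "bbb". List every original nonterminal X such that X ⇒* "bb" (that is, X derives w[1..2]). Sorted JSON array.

Convert to CNF:
  S -> A A | b
  A -> T0 A | b | c
  T0 -> b

CYK table (by increasing span) (cells [i..j] with 1 ≤ i ≤ j ≤ 2 only):
  [1..1]={A,S,T0}  "b"  orig:{A,S}
  [2..2]={A,S,T0}  "b"  orig:{A,S}
  [1..2]={A,S}  "bb"

Original NTs in T[1,2] deriving "bb": ["A", "S"]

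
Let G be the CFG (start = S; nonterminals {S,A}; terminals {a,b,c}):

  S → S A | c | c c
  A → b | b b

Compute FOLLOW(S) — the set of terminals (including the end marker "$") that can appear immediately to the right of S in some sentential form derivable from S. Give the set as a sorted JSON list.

Compute FIRST by fixpoint:
[1]
  A via A→b: +{b}
  S via S→c: +{c}
  FIRST[S]={c}  FIRST[A]={b}
[2] (no change)
  FIRST[S]={c}  FIRST[A]={b}

FOLLOW sets:
initialize: $ ∈ FOLLOW(S)
[1]
  S→S A: FOLLOW(S) ⊇ FIRST(A) = {b}; new: +{b}
  S→S A: FOLLOW(A) ⊇ FOLLOW(S) ⊇ {$,b}; new: +{$,b}
  FOLLOW(S)={$,b}  FOLLOW(A)={$,b}
[2] — fixpoint
  FOLLOW(S)={$,b}  FOLLOW(A)={$,b}

FOLLOW(S) = ["$", "b"]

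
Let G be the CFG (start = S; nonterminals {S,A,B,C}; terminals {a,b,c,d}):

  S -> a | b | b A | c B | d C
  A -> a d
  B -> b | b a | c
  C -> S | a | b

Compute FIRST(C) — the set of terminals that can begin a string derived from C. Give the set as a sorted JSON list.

Compute FIRST by fixpoint:
round 1:
  A via A→a d: +{a}
  B via B→b: +{b}
  B via B→c: +{c}
  C via C→a: +{a}
  C via C→b: +{b}
  S via S→a: +{a}
  S via S→b: +{b}
  S via S→c B: +{c}
  S via S→d C: +{d}
  FIRST(S)={a,b,c,d}  FIRST(A)={a}  FIRST(B)={b,c}  FIRST(C)={a,b}
round 2:
  C via C→S: +{c,d}
  FIRST(S)={a,b,c,d}  FIRST(A)={a}  FIRST(B)={b,c}  FIRST(C)={a,b,c,d}
round 3: — fixpoint
  FIRST(S)={a,b,c,d}  FIRST(A)={a}  FIRST(B)={b,c}  FIRST(C)={a,b,c,d}

FIRST(C) = ["a", "b", "c", "d"]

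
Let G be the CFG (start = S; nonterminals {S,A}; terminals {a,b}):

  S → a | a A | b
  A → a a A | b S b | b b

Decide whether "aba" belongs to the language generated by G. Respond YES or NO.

Convert to CNF:
  S -> T0 A | a | b
  A -> T0 X2 | T1 T1 | T1 X3
  T0 -> a
  T1 -> b
  X2 -> T0 A
  X3 -> S T1

CYK fill:
  cell(0,0) a: {S,T0}  orig:{S}
  cell(1,1) b: {S,T1}  orig:{S}
  cell(2,2) a: {S,T0}  orig:{S}
  cell(0,1) ab: {X3}  orig:{}
  cell(1,2) ba: ∅
  cell(0,2) aba: ∅

S ∉ T[0,2] ⇒ NO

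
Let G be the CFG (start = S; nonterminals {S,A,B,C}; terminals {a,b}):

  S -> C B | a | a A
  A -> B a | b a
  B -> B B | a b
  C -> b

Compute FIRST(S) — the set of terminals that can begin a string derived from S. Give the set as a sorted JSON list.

FIRST iteration:
round 1:
  A via A→b a: +{b}
  B via B→a b: +{a}
  C via C→b: +{b}
  S via S→C B: +{b}
  S via S→a: +{a}
  FIRST(S)={a,b}  FIRST(A)={b}  FIRST(B)={a}  FIRST(C)={b}
round 2:
  A via A→B a: +{a}
  FIRST(S)={a,b}  FIRST(A)={a,b}  FIRST(B)={a}  FIRST(C)={b}
round 3: — fixpoint
  FIRST(S)={a,b}  FIRST(A)={a,b}  FIRST(B)={a}  FIRST(C)={b}

FIRST(S) = ["a", "b"]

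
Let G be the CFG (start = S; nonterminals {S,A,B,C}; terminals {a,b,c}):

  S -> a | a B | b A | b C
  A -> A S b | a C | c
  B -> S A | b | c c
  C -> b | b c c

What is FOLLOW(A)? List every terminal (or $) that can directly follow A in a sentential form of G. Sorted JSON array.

Compute FIRST by fixpoint:
iter 1:
  A via A→a C: +{a}
  A via A→c: +{c}
  B via B→b: +{b}
  B via B→c c: +{c}
  C via C→b: +{b}
  S via S→a: +{a}
  S via S→b A: +{b}
  FIRST[S]={a,b}  FIRST[A]={a,c}  FIRST[B]={b,c}  FIRST[C]={b}
iter 2:
  B via B→S A: +{a}
  FIRST[S]={a,b}  FIRST[A]={a,c}  FIRST[B]={a,b,c}  FIRST[C]={b}
iter 3: done
  FIRST[S]={a,b}  FIRST[A]={a,c}  FIRST[B]={a,b,c}  FIRST[C]={b}

Compute FOLLOW by fixpoint:
seed FOLLOW(S) with $
round 1:
  A→A S b: FOLLOW(A) ⊇ FIRST(S) = {a,b}; new: +{a,b}
  A→A S b: FOLLOW(S) ⊇ FIRST(b) = {b}; new: +{b}
  A→a C: FOLLOW(C) ⊇ FOLLOW(A) ⊇ {a,b}; new: +{a,b}
  B→S A: FOLLOW(S) ⊇ FIRST(A) = {a,c}; new: +{a,c}
  S→a B: FOLLOW(B) ⊇ FOLLOW(S) ⊇ {$,a,b,c}; new: +{$,a,b,c}
  S→b A: FOLLOW(A) ⊇ FOLLOW(S) ⊇ {$,a,b,c}; new: +{$,c}
  S→b C: FOLLOW(C) ⊇ FOLLOW(S) ⊇ {$,a,b,c}; new: +{$,c}
  FOLLOW(S)={$,a,b,c}  FOLLOW(A)={$,a,b,c}  FOLLOW(B)={$,a,b,c}  FOLLOW(C)={$,a,b,c}
round 2: done
  FOLLOW(S)={$,a,b,c}  FOLLOW(A)={$,a,b,c}  FOLLOW(B)={$,a,b,c}  FOLLOW(C)={$,a,b,c}

FOLLOW(A) = ["$", "a", "b", "c"]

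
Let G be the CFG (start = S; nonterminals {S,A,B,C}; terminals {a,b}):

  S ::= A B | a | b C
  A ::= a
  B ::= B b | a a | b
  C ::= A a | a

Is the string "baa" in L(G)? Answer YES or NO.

Convert to CNF:
  S -> A B | T0 C | a
  A -> a
  B -> B T0 | T1 T1 | b
  C -> A T1 | a
  T0 -> b
  T1 -> a

CYK fill:
  T[0,0] 'b' = {B,T0}  orig:{B}
  T[1,1] 'a' = {A,C,S,T1}  orig:{A,C,S}
  T[2,2] 'a' = {A,C,S,T1}  orig:{A,C,S}
  T[0,1] 'ba' = {S}
  T[1,2] 'aa' = {B,C}
  T[0,2] 'baa' = {S}

S ∈ T[0,2] ⇒ YES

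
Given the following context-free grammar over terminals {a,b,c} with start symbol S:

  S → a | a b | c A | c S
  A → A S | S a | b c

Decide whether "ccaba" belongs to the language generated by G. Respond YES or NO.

Convert to CNF:
  S -> T0 T1 | T2 A | T2 S | a
  A -> A S | S T0 | T1 T2
  T0 -> a
  T1 -> b
  T2 -> c

Fill CYK table bottom-up:
  cell(0,0) c: {T2}  orig:{}
  cell(1,1) c: {T2}  orig:{}
  cell(2,2) a: {S,T0}  orig:{S}
  cell(3,3) b: {T1}  orig:{}
  cell(4,4) a: {S,T0}  orig:{S}
  cell(0,1) cc: ∅
  cell(1,2) ca: {S}
  cell(2,3) ab: {S}
  cell(3,4) ba: ∅
  cell(0,2) cca: {S}
  cell(1,3) cab: {S}
  cell(2,4) aba: {A}
  cell(0,3) ccab: {S}
  cell(1,4) caba: {A,S}
  cell(0,4) ccaba: {A,S}

S ∈ T[0,4] ⇒ YES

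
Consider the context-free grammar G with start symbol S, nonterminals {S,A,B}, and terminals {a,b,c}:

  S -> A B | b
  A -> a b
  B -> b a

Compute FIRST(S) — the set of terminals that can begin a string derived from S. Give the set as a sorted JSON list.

Compute FIRST by fixpoint:
round 1:
  A via A→a b: +{a}
  B via B→b a: +{b}
  S via S→A B: +{a}
  S via S→b: +{b}
  FIRST[S]={a,b}  FIRST[A]={a}  FIRST[B]={b}
round 2: (no change)
  FIRST[S]={a,b}  FIRST[A]={a}  FIRST[B]={b}

FIRST(S) = ["a", "b"]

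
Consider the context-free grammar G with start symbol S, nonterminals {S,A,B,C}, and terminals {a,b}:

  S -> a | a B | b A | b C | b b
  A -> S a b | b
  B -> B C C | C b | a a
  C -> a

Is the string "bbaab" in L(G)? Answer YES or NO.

CNF form of G:
  S -> T0 B | T1 A | T1 C | T1 T1 | a
  A -> S X2 | b
  B -> B X3 | C T1 | T0 T0
  C -> a
  T0 -> a
  T1 -> b
  X2 -> T0 T1
  X3 -> C C

CYK table (by increasing span):
  [0..0]={A,T1}  "b"  orig:{A}
  [1..1]={A,T1}  "b"  orig:{A}
  [2..2]={C,S,T0}  "a"  orig:{C,S}
  [3..3]={C,S,T0}  "a"  orig:{C,S}
  [4..4]={A,T1}  "b"  orig:{A}
  [0..1]={S}  "bb"
  [1..2]={S}  "ba"
  [2..3]={B,X3}  "aa"  orig:{B}
  [3..4]={B,X2}  "ab"  orig:{B}
  [0..2]=∅  "bba"
  [1..3]=∅  "baa"
  [2..4]={A,S}  "aab"
  [0..3]=∅  "bbaa"
  [1..4]={A,S}  "baab"
  [0..4]={S}  "bbaab"

S ∈ T[0,4] ⇒ YES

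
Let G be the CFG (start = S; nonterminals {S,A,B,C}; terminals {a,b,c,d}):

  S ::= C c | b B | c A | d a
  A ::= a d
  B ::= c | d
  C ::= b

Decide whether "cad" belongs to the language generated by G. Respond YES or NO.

Convert to CNF:
  S -> C T2 | T1 T0 | T2 A | T3 B
  A -> T0 T1
  B -> c | d
  C -> b
  T0 -> a
  T1 -> d
  T2 -> c
  T3 -> b

CYK fill:
  cell(0,0) c: {B,T2}  orig:{B}
  cell(1,1) a: {T0}  orig:{}
  cell(2,2) d: {B,T1}  orig:{B}
  cell(0,1) ca: ∅
  cell(1,2) ad: {A}
  cell(0,2) cad: {S}

S ∈ T[0,2] ⇒ YES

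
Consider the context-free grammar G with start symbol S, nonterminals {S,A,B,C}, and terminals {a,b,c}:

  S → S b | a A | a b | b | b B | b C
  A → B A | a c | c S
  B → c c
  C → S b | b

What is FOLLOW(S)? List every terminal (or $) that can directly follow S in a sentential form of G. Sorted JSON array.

FIRST sets, iterate to fixpoint:
round 1:
  A via A→a c: +{a}
  A via A→c S: +{c}
  B via B→c c: +{c}
  C via C→b: +{b}
  S via S→a A: +{a}
  S via S→b: +{b}
  FIRST(S)={a,b}  FIRST(A)={a,c}  FIRST(B)={c}  FIRST(C)={b}
round 2:
  C via C→S b: +{a}
  FIRST(S)={a,b}  FIRST(A)={a,c}  FIRST(B)={c}  FIRST(C)={a,b}
round 3: (stable)
  FIRST(S)={a,b}  FIRST(A)={a,c}  FIRST(B)={c}  FIRST(C)={a,b}

FOLLOW iteration:
seed FOLLOW(S) with $
iter 1:
  A→B A: FOLLOW(B) ⊇ FIRST(A) = {a,c}; new: +{a,c}
  C→S b: FOLLOW(S) ⊇ FIRST(b) = {b}; new: +{b}
  S→a A: FOLLOW(A) ⊇ FOLLOW(S) ⊇ {$,b}; new: +{$,b}
  S→b B: FOLLOW(B) ⊇ FOLLOW(S) ⊇ {$,b}; new: +{$,b}
  S→b C: FOLLOW(C) ⊇ FOLLOW(S) ⊇ {$,b}; new: +{$,b}
  FOLLOW(S)={$,b}  FOLLOW(A)={$,b}  FOLLOW(B)={$,a,b,c}  FOLLOW(C)={$,b}
iter 2: done
  FOLLOW(S)={$,b}  FOLLOW(A)={$,b}  FOLLOW(B)={$,a,b,c}  FOLLOW(C)={$,b}

FOLLOW(S) = ["$", "b"]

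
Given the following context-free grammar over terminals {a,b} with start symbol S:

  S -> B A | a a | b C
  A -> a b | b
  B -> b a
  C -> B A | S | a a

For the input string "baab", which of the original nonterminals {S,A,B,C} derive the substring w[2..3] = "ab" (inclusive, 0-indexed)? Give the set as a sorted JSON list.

Convert to CNF:
  S -> B A | T0 T0 | T1 C
  A -> T0 T1 | b
  B -> T1 T0
  C -> B A | T0 T0 | T1 C
  T0 -> a
  T1 -> b

Fill CYK table bottom-up, restricted to cells inside w[2..3]:
  cell(2,2) a: {T0}  orig:{}
  cell(3,3) b: {A,T1}  orig:{A}
  cell(2,3) ab: {A}

Original NTs in T[2,3] deriving "ab": ["A"]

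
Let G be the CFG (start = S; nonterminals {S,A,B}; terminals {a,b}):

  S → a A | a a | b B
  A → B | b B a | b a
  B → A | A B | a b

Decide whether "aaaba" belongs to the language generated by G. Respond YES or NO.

CNF form of G:
  S -> T0 A | T0 T0 | T1 B
  A -> A B | T0 T1 | T1 T0 | T1 X2
  B -> A B | T0 T1 | T1 T0 | T1 X3
  T0 -> a
  T1 -> b
  X2 -> B T0
  X3 -> B T0

Fill CYK table bottom-up:
  [0..0]={T0}  "a"  orig:{}
  [1..1]={T0}  "a"  orig:{}
  [2..2]={T0}  "a"  orig:{}
  [3..3]={T1}  "b"  orig:{}
  [4..4]={T0}  "a"  orig:{}
  [0..1]={S}  "aa"
  [1..2]={S}  "aa"
  [2..3]={A,B}  "ab"
  [3..4]={A,B}  "ba"
  [0..2]=∅  "aaa"
  [1..3]={S}  "aab"
  [2..4]={S,X2,X3}  "aba"  orig:{S}
  [0..3]=∅  "aaab"
  [1..4]=∅  "aaba"
  [0..4]=∅  "aaaba"

S ∉ T[0,4] ⇒ NO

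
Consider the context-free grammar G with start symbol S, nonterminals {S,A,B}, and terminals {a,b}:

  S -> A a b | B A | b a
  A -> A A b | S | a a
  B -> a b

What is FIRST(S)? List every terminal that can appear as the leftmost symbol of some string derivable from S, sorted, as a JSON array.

Compute FIRST by fixpoint:
iter 1:
  A via A→a a: +{a}
  B via B→a b: +{a}
  S via S→A a b: +{a}
  S via S→b a: +{b}
  FIRST(S)={a,b}  FIRST(A)={a}  FIRST(B)={a}
iter 2:
  A via A→S: +{b}
  FIRST(S)={a,b}  FIRST(A)={a,b}  FIRST(B)={a}
iter 3: — fixpoint
  FIRST(S)={a,b}  FIRST(A)={a,b}  FIRST(B)={a}

FIRST(S) = ["a", "b"]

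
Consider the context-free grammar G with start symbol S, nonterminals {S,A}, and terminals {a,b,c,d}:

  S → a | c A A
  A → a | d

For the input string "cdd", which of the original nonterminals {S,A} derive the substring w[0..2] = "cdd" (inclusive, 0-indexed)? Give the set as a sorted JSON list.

Convert to CNF:
  S -> T0 X1 | a
  A -> a | d
  T0 -> c
  X1 -> A A

CYK fill (cells [i..j] with 0 ≤ i ≤ j ≤ 2 only):
  T[0,0] 'c' = {T0}  orig:{}
  T[1,1] 'd' = {A}
  T[2,2] 'd' = {A}
  T[0,1] 'cd' = ∅
  T[1,2] 'dd' = {X1}  orig:{}
  T[0,2] 'cdd' = {S}

Original NTs in T[0,2] deriving "cdd": ["S"]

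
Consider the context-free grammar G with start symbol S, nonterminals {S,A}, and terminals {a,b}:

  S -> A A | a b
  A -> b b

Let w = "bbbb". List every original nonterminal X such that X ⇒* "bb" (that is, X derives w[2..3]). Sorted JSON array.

CNF form of G:
  S -> A A | T1 T0
  A -> T0 T0
  T0 -> b
  T1 -> a

CYK fill (cells [i..j] with 2 ≤ i ≤ j ≤ 3 only):
  cell(2,2) b: {T0}  orig:{}
  cell(3,3) b: {T0}  orig:{}
  cell(2,3) bb: {A}

Original NTs in T[2,3] deriving "bb": ["A"]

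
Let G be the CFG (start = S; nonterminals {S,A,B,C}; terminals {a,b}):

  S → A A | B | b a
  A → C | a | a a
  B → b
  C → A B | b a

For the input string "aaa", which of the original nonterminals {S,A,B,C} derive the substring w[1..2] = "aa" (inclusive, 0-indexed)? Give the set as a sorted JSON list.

Convert to CNF:
  S -> A A | T1 T0 | b
  A -> A B | T0 T0 | T1 T0 | a
  B -> b
  C -> A B | T1 T0
  T0 -> a
  T1 -> b

Fill CYK table bottom-up — only the sub-triangle for w[1..2]:
  T[1,1] 'a' = {A,T0}  orig:{A}
  T[2,2] 'a' = {A,T0}  orig:{A}
  T[1,2] 'aa' = {A,S}

Original NTs in T[1,2] deriving "aa": ["A", "S"]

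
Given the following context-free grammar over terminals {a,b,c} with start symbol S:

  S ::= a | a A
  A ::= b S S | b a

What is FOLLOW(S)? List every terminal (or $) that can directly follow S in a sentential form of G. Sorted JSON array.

FIRST sets, iterate to fixpoint:
[1]
  A via A→b S S: +{b}
  S via S→a: +{a}
  FIRST[S]={a}  FIRST[A]={b}
[2] — fixpoint
  FIRST[S]={a}  FIRST[A]={b}

Compute FOLLOW by fixpoint:
seed FOLLOW(S) with $
iter 1:
  A→b S S: FOLLOW(S) ⊇ FIRST(S) = {a}; new: +{a}
  S→a A: FOLLOW(A) ⊇ FOLLOW(S) ⊇ {$,a}; new: +{$,a}
  FOLLOW(S)={$,a}  FOLLOW(A)={$,a}
iter 2: — fixpoint
  FOLLOW(S)={$,a}  FOLLOW(A)={$,a}

FOLLOW(S) = ["$", "a"]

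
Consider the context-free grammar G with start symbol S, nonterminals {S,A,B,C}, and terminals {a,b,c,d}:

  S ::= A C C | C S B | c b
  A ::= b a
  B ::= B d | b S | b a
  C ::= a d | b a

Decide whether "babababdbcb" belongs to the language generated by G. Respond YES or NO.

Convert to CNF:
  S -> A X4 | C X5 | T3 T0
  A -> T0 T1
  B -> B T2 | T0 S | T0 T1
  C -> T0 T1 | T1 T2
  T0 -> b
  T1 -> a
  T2 -> d
  T3 -> c
  X4 -> C C
  X5 -> S B

CYK fill:
  cell(0,0) b: {T0}  orig:{}
  cell(1,1) a: {T1}  orig:{}
  cell(2,2) b: {T0}  orig:{}
  cell(3,3) a: {T1}  orig:{}
  cell(4,4) b: {T0}  orig:{}
  cell(5,5) a: {T1}  orig:{}
  cell(6,6) b: {T0}  orig:{}
  cell(7,7) d: {T2}  orig:{}
  cell(8,8) b: {T0}  orig:{}
  cell(9,9) c: {T3}  orig:{}
  cell(10,10) b: {T0}  orig:{}
  cell(0,1) ba: {A,B,C}
  cell(1,2) ab: ∅
  cell(2,3) ba: {A,B,C}
  cell(3,4) ab: ∅
  cell(4,5) ba: {A,B,C}
  cell(5,6) ab: ∅
  cell(6,7) bd: ∅
  cell(7,8) db: ∅
  cell(8,9) bc: ∅
  cell(9,10) cb: {S}
  cell(0,2) bab: ∅
  cell(1,3) aba: ∅
  cell(2,4) bab: ∅
  cell(3,5) aba: ∅
  cell(4,6) bab: ∅
  cell(5,7) abd: ∅
  cell(6,8) bdb: ∅
  cell(7,9) dbc: ∅
  cell(8,10) bcb: {B}
  cell(0,3) baba: {X4}  orig:{}
  cell(1,4) abab: ∅
  cell(2,5) baba: {X4}  orig:{}
  cell(3,6) abab: ∅
  cell(4,7) babd: ∅
  cell(5,8) abdb: ∅
  cell(6,9) bdbc: ∅
  cell(7,10) dbcb: ∅
  cell(0,4) babab: ∅
  cell(1,5) ababa: ∅
  cell(2,6) babab: ∅
  cell(3,7) ababd: ∅
  cell(4,8) babdb: ∅
  cell(5,9) abdbc: ∅
  cell(6,10) bdbcb: ∅
  cell(0,5) bababa: {S}
  cell(1,6) ababab: ∅
  cell(2,7) bababd: ∅
  cell(3,8) ababdb: ∅
  cell(4,9) babdbc: ∅
  cell(5,10) abdbcb: ∅
  cell(0,6) bababab: ∅
  cell(1,7) abababd: ∅
  cell(2,8) bababdb: ∅
  cell(3,9) ababdbc: ∅
  cell(4,10) babdbcb: ∅
  cell(0,7) babababd: ∅
  cell(1,8) abababdb: ∅
  cell(2,9) bababdbc: ∅
  cell(3,10) ababdbcb: ∅
  cell(0,8) babababdb: ∅
  cell(1,9) abababdbc: ∅
  cell(2,10) bababdbcb: ∅
  cell(0,9) babababdbc: ∅
  cell(1,10) abababdbcb: ∅
  cell(0,10) babababdbcb: ∅

S ∉ T[0,10] ⇒ NO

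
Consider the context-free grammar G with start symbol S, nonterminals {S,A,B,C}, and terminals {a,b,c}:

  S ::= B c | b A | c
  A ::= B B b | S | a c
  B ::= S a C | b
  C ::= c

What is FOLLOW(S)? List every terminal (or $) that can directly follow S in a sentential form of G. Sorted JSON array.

FIRST sets, iterate to fixpoint:
iter 1:
  A via A→a c: +{a}
  B via B→b: +{b}
  C via C→c: +{c}
  S via S→B c: +{b}
  S via S→c: +{c}
  FIRST[S]={b,c}  FIRST[A]={a}  FIRST[B]={b}  FIRST[C]={c}
iter 2:
  A via A→B B b: +{b}
  A via A→S: +{c}
  B via B→S a C: +{c}
  FIRST[S]={b,c}  FIRST[A]={a,b,c}  FIRST[B]={b,c}  FIRST[C]={c}
iter 3: — fixpoint
  FIRST[S]={b,c}  FIRST[A]={a,b,c}  FIRST[B]={b,c}  FIRST[C]={c}

FOLLOW sets:
FOLLOW(S) := {$}
pass 1:
  A→B B b: FOLLOW(B) ⊇ FIRST(B) = {b,c}; new: +{b,c}
  B→S a C: FOLLOW(S) ⊇ FIRST(a) = {a}; new: +{a}
  B→S a C: FOLLOW(C) ⊇ FOLLOW(B) ⊇ {b,c}; new: +{b,c}
  S→b A: FOLLOW(A) ⊇ FOLLOW(S) ⊇ {$,a}; new: +{$,a}
  FOLLOW(S)={$,a}  FOLLOW(A)={$,a}  FOLLOW(B)={b,c}  FOLLOW(C)={b,c}
pass 2: done
  FOLLOW(S)={$,a}  FOLLOW(A)={$,a}  FOLLOW(B)={b,c}  FOLLOW(C)={b,c}

FOLLOW(S) = ["$", "a"]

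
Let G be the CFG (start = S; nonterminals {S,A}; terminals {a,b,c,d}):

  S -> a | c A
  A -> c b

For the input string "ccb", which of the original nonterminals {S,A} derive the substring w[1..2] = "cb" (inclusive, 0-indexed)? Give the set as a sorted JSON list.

CNF form of G:
  S -> T0 A | a
  A -> T0 T1
  T0 -> c
  T1 -> b

CYK table (by increasing span) — only the sub-triangle for w[1..2]:
  cell(1,1) c: {T0}  orig:{}
  cell(2,2) b: {T1}  orig:{}
  cell(1,2) cb: {A}

Original NTs in T[1,2] deriving "cb": ["A"]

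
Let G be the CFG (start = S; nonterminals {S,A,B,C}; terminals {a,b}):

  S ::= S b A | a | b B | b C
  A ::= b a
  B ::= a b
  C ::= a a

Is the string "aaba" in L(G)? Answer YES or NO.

Convert to CNF:
  S -> S X2 | T0 B | T0 C | a
  A -> T0 T1
  B -> T1 T0
  C -> T1 T1
  T0 -> b
  T1 -> a
  X2 -> T0 A

CYK table (by increasing span):
  cell(0,0) a: {S,T1}  orig:{S}
  cell(1,1) a: {S,T1}  orig:{S}
  cell(2,2) b: {T0}  orig:{}
  cell(3,3) a: {S,T1}  orig:{S}
  cell(0,1) aa: {C}
  cell(1,2) ab: {B}
  cell(2,3) ba: {A}
  cell(0,2) aab: ∅
  cell(1,3) aba: ∅
  cell(0,3) aaba: ∅

S ∉ T[0,3] ⇒ NO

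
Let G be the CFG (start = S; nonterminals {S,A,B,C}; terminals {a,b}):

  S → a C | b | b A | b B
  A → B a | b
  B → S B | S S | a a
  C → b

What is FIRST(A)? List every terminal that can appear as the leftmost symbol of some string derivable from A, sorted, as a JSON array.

FIRST iteration:
iter 1:
  A via A→b: +{b}
  B via B→a a: +{a}
  C via C→b: +{b}
  S via S→a C: +{a}
  S via S→b: +{b}
  FIRST(S)={a,b}  FIRST(A)={b}  FIRST(B)={a}  FIRST(C)={b}
iter 2:
  A via A→B a: +{a}
  B via B→S B: +{b}
  FIRST(S)={a,b}  FIRST(A)={a,b}  FIRST(B)={a,b}  FIRST(C)={b}
iter 3: (stable)
  FIRST(S)={a,b}  FIRST(A)={a,b}  FIRST(B)={a,b}  FIRST(C)={b}

FIRST(A) = ["a", "b"]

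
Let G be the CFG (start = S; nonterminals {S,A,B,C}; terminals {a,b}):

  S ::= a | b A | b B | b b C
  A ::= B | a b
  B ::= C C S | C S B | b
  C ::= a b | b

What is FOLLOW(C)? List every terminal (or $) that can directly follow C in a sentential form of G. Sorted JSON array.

FIRST sets, iterate to fixpoint:
round 1:
  A via A→a b: +{a}
  B via B→b: +{b}
  C via C→a b: +{a}
  C via C→b: +{b}
  S via S→a: +{a}
  S via S→b A: +{b}
  S: {a,b}  A: {a}  B: {b}  C: {a,b}
round 2:
  A via A→B: +{b}
  B via B→C C S: +{a}
  S: {a,b}  A: {a,b}  B: {a,b}  C: {a,b}
round 3: done
  S: {a,b}  A: {a,b}  B: {a,b}  C: {a,b}

Compute FOLLOW by fixpoint:
seed FOLLOW(S) with $
round 1:
  B→C C S: FOLLOW(C) ⊇ FIRST(C) = {a,b}; new: +{a,b}
  B→C S B: FOLLOW(S) ⊇ FIRST(B) = {a,b}; new: +{a,b}
  S→b A: FOLLOW(A) ⊇ FOLLOW(S) ⊇ {$,a,b}; new: +{$,a,b}
  S→b B: FOLLOW(B) ⊇ FOLLOW(S) ⊇ {$,a,b}; new: +{$,a,b}
  S→b b C: FOLLOW(C) ⊇ FOLLOW(S) ⊇ {$,a,b}; new: +{$}
  S: {$,a,b}  A: {$,a,b}  B: {$,a,b}  C: {$,a,b}
round 2: (no change)
  S: {$,a,b}  A: {$,a,b}  B: {$,a,b}  C: {$,a,b}

FOLLOW(C) = ["$", "a", "b"]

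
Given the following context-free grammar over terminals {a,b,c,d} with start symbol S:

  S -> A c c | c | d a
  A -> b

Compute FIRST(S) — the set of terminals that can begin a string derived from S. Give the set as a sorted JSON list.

FIRST sets, iterate to fixpoint:
[1]
  A via A→b: +{b}
  S via S→A c c: +{b}
  S via S→c: +{c}
  S via S→d a: +{d}
  S: {b,c,d}  A: {b}
[2] (no change)
  S: {b,c,d}  A: {b}

FIRST(S) = ["b", "c", "d"]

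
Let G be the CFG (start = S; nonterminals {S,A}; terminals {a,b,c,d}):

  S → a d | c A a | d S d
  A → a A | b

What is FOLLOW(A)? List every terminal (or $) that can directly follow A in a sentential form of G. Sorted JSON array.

Compute FIRST by fixpoint:
iter 1:
  A via A→a A: +{a}
  A via A→b: +{b}
  S via S→a d: +{a}
  S via S→c A a: +{c}
  S via S→d S d: +{d}
  FIRST[S]={a,c,d}  FIRST[A]={a,b}
iter 2: (stable)
  FIRST[S]={a,c,d}  FIRST[A]={a,b}

FOLLOW iteration:
initialize: $ ∈ FOLLOW(S)
[1]
  S→c A a: FOLLOW(A) ⊇ FIRST(a) = {a}; new: +{a}
  S→d S d: FOLLOW(S) ⊇ FIRST(d) = {d}; new: +{d}
  S: {$,d}  A: {a}
[2] done
  S: {$,d}  A: {a}

FOLLOW(A) = ["a"]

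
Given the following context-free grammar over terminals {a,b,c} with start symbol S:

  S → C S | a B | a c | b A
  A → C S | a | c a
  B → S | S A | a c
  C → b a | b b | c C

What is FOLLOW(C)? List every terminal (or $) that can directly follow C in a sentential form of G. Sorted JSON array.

Compute FIRST by fixpoint:
round 1:
  A via A→a: +{a}
  A via A→c a: +{c}
  B via B→a c: +{a}
  C via C→b a: +{b}
  C via C→c C: +{c}
  S via S→C S: +{b,c}
  S via S→a B: +{a}
  FIRST[S]={a,b,c}  FIRST[A]={a,c}  FIRST[B]={a}  FIRST[C]={b,c}
round 2:
  A via A→C S: +{b}
  B via B→S: +{b,c}
  FIRST[S]={a,b,c}  FIRST[A]={a,b,c}  FIRST[B]={a,b,c}  FIRST[C]={b,c}
round 3: done
  FIRST[S]={a,b,c}  FIRST[A]={a,b,c}  FIRST[B]={a,b,c}  FIRST[C]={b,c}

FOLLOW sets:
seed FOLLOW(S) with $
[1]
  A→C S: FOLLOW(C) ⊇ FIRST(S) = {a,b,c}; new: +{a,b,c}
  B→S A: FOLLOW(S) ⊇ FIRST(A) = {a,b,c}; new: +{a,b,c}
  S→a B: FOLLOW(B) ⊇ FOLLOW(S) ⊇ {$,a,b,c}; new: +{$,a,b,c}
  S→b A: FOLLOW(A) ⊇ FOLLOW(S) ⊇ {$,a,b,c}; new: +{$,a,b,c}
  FOLLOW[S]={$,a,b,c}  FOLLOW[A]={$,a,b,c}  FOLLOW[B]={$,a,b,c}  FOLLOW[C]={a,b,c}
[2] — fixpoint
  FOLLOW[S]={$,a,b,c}  FOLLOW[A]={$,a,b,c}  FOLLOW[B]={$,a,b,c}  FOLLOW[C]={a,b,c}

FOLLOW(C) = ["a", "b", "c"]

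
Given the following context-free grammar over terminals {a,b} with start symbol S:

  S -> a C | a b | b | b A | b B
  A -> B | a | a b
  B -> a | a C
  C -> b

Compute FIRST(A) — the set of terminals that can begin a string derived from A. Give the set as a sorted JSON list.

Compute FIRST by fixpoint:
[1]
  A via A→a: +{a}
  B via B→a: +{a}
  C via C→b: +{b}
  S via S→a C: +{a}
  S via S→b: +{b}
  FIRST[S]={a,b}  FIRST[A]={a}  FIRST[B]={a}  FIRST[C]={b}
[2] done
  FIRST[S]={a,b}  FIRST[A]={a}  FIRST[B]={a}  FIRST[C]={b}

FIRST(A) = ["a"]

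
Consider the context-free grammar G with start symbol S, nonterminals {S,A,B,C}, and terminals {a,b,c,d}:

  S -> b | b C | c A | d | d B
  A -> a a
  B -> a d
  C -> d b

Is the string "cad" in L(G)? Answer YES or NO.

CNF form of G:
  S -> T1 B | T2 C | T3 A | b | d
  A -> T0 T0
  B -> T0 T1
  C -> T1 T2
  T0 -> a
  T1 -> d
  T2 -> b
  T3 -> c

Fill CYK table bottom-up:
  [0..0]={T3}  "c"  orig:{}
  [1..1]={T0}  "a"  orig:{}
  [2..2]={S,T1}  "d"  orig:{S}
  [0..1]=∅  "ca"
  [1..2]={B}  "ad"
  [0..2]=∅  "cad"

S ∉ T[0,2] ⇒ NO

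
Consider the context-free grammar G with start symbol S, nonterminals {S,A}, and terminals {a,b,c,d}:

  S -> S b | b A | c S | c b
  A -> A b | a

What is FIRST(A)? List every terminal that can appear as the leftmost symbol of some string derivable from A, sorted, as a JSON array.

Compute FIRST by fixpoint:
[1]
  A via A→a: +{a}
  S via S→b A: +{b}
  S via S→c S: +{c}
  FIRST[S]={b,c}  FIRST[A]={a}
[2] (no change)
  FIRST[S]={b,c}  FIRST[A]={a}

FIRST(A) = ["a"]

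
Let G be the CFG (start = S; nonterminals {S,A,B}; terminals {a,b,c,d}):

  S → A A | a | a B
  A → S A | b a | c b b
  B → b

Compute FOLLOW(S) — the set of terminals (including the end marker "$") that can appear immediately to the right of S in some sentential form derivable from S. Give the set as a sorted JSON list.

FIRST iteration:
round 1:
  A via A→b a: +{b}
  A via A→c b b: +{c}
  B via B→b: +{b}
  S via S→A A: +{b,c}
  S via S→a: +{a}
  FIRST(S)={a,b,c}  FIRST(A)={b,c}  FIRST(B)={b}
round 2:
  A via A→S A: +{a}
  FIRST(S)={a,b,c}  FIRST(A)={a,b,c}  FIRST(B)={b}
round 3: — fixpoint
  FIRST(S)={a,b,c}  FIRST(A)={a,b,c}  FIRST(B)={b}

Compute FOLLOW by fixpoint:
seed FOLLOW(S) with $
round 1:
  A→S A: FOLLOW(S) ⊇ FIRST(A) = {a,b,c}; new: +{a,b,c}
  S→A A: FOLLOW(A) ⊇ FIRST(A) = {a,b,c}; new: +{a,b,c}
  S→A A: FOLLOW(A) ⊇ FOLLOW(S) ⊇ {$,a,b,c}; new: +{$}
  S→a B: FOLLOW(B) ⊇ FOLLOW(S) ⊇ {$,a,b,c}; new: +{$,a,b,c}
  S: {$,a,b,c}  A: {$,a,b,c}  B: {$,a,b,c}
round 2: (stable)
  S: {$,a,b,c}  A: {$,a,b,c}  B: {$,a,b,c}

FOLLOW(S) = ["$", "a", "b", "c"]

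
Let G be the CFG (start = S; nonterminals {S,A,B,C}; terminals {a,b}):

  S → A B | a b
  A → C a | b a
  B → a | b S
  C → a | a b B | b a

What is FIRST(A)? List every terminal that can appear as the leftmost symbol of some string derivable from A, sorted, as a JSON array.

Compute FIRST by fixpoint:
iter 1:
  A via A→b a: +{b}
  B via B→a: +{a}
  B via B→b S: +{b}
  C via C→a: +{a}
  C via C→b a: +{b}
  S via S→A B: +{b}
  S via S→a b: +{a}
  FIRST[S]={a,b}  FIRST[A]={b}  FIRST[B]={a,b}  FIRST[C]={a,b}
iter 2:
  A via A→C a: +{a}
  FIRST[S]={a,b}  FIRST[A]={a,b}  FIRST[B]={a,b}  FIRST[C]={a,b}
iter 3: (stable)
  FIRST[S]={a,b}  FIRST[A]={a,b}  FIRST[B]={a,b}  FIRST[C]={a,b}

FIRST(A) = ["a", "b"]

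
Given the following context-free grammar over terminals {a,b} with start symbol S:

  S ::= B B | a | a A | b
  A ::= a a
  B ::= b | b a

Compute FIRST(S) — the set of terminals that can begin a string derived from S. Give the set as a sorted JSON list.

FIRST iteration:
pass 1:
  A via A→a a: +{a}
  B via B→b: +{b}
  S via S→B B: +{b}
  S via S→a: +{a}
  S: {a,b}  A: {a}  B: {b}
pass 2: (no change)
  S: {a,b}  A: {a}  B: {b}

FIRST(S) = ["a", "b"]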